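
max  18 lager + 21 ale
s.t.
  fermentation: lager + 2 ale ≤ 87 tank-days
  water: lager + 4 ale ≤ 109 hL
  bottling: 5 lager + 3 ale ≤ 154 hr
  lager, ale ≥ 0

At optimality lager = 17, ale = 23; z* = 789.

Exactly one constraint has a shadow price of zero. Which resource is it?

fermentation

fermentation: 63/87 (slack 24)
water: 109/109 (binding)
bottling: 154/154 (binding)
By complementary slackness, a constraint with positive slack has shadow price 0 → fermentation.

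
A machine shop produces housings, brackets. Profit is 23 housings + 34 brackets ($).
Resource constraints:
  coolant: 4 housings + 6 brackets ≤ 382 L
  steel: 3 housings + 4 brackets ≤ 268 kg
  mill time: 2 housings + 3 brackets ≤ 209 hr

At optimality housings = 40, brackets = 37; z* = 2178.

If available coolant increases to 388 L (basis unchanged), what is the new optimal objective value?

At the optimum: coolant uses 382 of 382 (binding); steel uses 268 of 268 (binding); mill time uses 191 of 209 (slack = 18).
Slack constraints have shadow price 0 (complementary slackness).
From A_Bᵀ y = c: 4·y_coolant + 3·y_steel = 23; 6·y_coolant + 4·y_steel = 34.
→ y_coolant = 5 and y_steel = 1.
Δz = y_coolant·Δb = 5 × (6) = 30, so new z* = 2178 + 30 = 2208.

2208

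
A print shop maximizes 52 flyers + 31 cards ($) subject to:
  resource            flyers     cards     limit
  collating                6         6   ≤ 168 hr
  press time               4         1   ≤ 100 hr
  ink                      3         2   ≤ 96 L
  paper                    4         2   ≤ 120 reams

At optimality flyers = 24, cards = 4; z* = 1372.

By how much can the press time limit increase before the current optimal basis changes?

12

Binding constraints: collating, press time. The basis is B = [[6,6],[4,1]] with det -18.
Per unit increase in press time, x* moves by d = (0.3333, -0.3333).
The basis stays optimal until cards reaches 0; allowable increase = 12 hr.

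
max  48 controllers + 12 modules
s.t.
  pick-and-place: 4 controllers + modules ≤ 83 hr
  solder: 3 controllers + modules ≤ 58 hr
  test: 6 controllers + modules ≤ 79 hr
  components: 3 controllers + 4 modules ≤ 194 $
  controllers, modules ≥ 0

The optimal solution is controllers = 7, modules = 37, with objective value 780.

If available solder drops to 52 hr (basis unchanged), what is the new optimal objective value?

Check each constraint at x*: pick-and-place 65/83 (slack 18); solder 58/58 (tight); test 79/79 (tight); components 169/194 (slack 25).
Slack constraints have shadow price 0 (complementary slackness).
From A_Bᵀ y = c: 3·y_solder + 6·y_test = 48; 1·y_solder + 1·y_test = 12.
This yields shadow prices y_solder = 8, y_test = 4.
Δz = y_solder·Δb = 8 × (-6) = -48, so new z* = 780 − 48 = 732.

732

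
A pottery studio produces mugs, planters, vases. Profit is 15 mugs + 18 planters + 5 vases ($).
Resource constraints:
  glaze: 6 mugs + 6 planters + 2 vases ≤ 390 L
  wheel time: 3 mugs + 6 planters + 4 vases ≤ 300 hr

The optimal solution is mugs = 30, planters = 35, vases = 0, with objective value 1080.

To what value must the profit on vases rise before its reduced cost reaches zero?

Check each constraint at x*: glaze 390/390 (tight); wheel time 300/300 (tight).
Dual feasibility on the basic columns requires 6·y_glaze + 3·y_wheel time = 15, 6·y_glaze + 6·y_wheel time = 18.
→ y_glaze = 2 and y_wheel time = 1.
vases enters the basis when its profit ≥ yᵀa₃ = 2·2 + 1·4 = 8.

8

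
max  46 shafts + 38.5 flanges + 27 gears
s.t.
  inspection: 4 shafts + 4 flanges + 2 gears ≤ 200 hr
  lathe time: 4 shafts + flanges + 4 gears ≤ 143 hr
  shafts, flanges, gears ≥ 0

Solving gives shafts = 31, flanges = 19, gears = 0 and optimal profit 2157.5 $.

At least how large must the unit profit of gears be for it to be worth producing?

28

Check each constraint at x*: inspection 200/200 (tight); lathe time 143/143 (tight).
Dual feasibility on the basic columns requires 4·y_inspection + 4·y_lathe time = 46, 4·y_inspection + 1·y_lathe time = 38.5.
This yields shadow prices y_inspection = 9, y_lathe time = 2.5.
gears enters the basis when its profit ≥ yᵀa₃ = 9·2 + 2.5·4 = 28.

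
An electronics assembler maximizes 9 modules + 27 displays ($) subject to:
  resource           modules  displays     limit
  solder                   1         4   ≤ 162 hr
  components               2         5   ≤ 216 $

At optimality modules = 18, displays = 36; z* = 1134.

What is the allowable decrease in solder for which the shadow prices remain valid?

Binding constraints: solder, components. The basis is B = [[1,4],[2,5]] with det -3.
Per unit decrease in solder, x* moves by d = (1.6667, -0.6667).
The basis stays optimal until displays reaches 0; allowable decrease = 54 hr.

54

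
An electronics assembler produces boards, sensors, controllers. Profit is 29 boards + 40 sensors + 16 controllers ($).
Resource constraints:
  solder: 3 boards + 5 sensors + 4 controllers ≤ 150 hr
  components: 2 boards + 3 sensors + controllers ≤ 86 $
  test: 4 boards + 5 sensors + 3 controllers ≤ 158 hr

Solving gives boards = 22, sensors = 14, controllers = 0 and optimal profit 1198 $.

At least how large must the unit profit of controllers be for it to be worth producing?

At the optimum: solder uses 136 of 150 (slack = 14); components uses 86 of 86 (binding); test uses 158 of 158 (binding).
Slack constraints have shadow price 0 (complementary slackness).
The binding rows give the dual system: 2·y_components + 4·y_test = 29 and 3·y_components + 5·y_test = 40.
→ y_components = 7.5 and y_test = 3.5.
controllers enters the basis when its profit ≥ yᵀa₃ = 7.5·1 + 3.5·3 = 18.

18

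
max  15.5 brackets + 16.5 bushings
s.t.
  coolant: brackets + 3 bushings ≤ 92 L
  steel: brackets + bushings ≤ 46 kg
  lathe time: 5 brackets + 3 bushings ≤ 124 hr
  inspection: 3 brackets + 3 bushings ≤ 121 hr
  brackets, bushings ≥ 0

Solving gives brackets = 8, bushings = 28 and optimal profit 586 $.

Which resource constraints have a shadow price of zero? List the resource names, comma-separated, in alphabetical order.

coolant: 92/92 (binding)
steel: 36/46 (slack 10)
lathe time: 124/124 (binding)
inspection: 108/121 (slack 13)
By complementary slackness, a constraint with positive slack has shadow price 0 → inspection, steel.

inspection, steel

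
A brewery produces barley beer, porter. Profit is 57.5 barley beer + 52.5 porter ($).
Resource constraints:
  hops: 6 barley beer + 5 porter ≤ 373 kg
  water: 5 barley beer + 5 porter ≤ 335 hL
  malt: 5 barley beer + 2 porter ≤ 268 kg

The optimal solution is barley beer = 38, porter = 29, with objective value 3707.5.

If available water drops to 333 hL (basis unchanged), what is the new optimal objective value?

3696.5

Check each constraint at x*: hops 373/373 (tight); water 335/335 (tight); malt 248/268 (slack 20).
Slack constraints have shadow price 0 (complementary slackness).
The binding rows give the dual system: 6·y_hops + 5·y_water = 57.5 and 5·y_hops + 5·y_water = 52.5.
Solving: y_hops = 5, y_water = 5.5.
Δz = y_water·Δb = 5.5 × (-2) = -11, so new z* = 3707.5 − 11 = 3696.5.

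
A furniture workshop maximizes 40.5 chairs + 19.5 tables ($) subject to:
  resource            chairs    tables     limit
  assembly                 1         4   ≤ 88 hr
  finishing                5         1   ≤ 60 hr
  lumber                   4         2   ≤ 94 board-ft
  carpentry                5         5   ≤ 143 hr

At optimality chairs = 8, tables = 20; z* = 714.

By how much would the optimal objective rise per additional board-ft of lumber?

0

At the optimum: assembly uses 88 of 88 (binding); finishing uses 60 of 60 (binding); lumber uses 72 of 94 (slack = 22); carpentry uses 140 of 143 (slack = 3).
Since lumber, carpentry are not tight, their duals are 0.
From A_Bᵀ y = c: 1·y_assembly + 5·y_finishing = 40.5; 4·y_assembly + 1·y_finishing = 19.5.
→ y_assembly = 3 and y_finishing = 7.5.
Shadow price of lumber = 0.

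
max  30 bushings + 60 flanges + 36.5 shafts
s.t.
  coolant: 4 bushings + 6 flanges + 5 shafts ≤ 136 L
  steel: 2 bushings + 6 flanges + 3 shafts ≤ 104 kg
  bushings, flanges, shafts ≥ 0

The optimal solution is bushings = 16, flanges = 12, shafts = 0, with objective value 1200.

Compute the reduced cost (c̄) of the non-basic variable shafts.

-3.5

Check each constraint at x*: coolant 136/136 (tight); steel 104/104 (tight).
Dual feasibility on the basic columns requires 4·y_coolant + 2·y_steel = 30, 6·y_coolant + 6·y_steel = 60.
This yields shadow prices y_coolant = 5, y_steel = 5.
Reduced cost of shafts: c₃ − yᵀa₃ = 36.5 − (5·5 + 5·3) = 36.5 − 40 = -3.5.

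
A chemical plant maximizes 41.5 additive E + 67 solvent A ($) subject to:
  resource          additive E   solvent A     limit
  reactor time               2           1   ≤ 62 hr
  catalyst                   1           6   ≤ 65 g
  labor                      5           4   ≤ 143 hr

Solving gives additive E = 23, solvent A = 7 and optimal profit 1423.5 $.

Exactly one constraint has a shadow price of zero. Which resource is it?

reactor time: 53/62 (slack 9)
catalyst: 65/65 (binding)
labor: 143/143 (binding)
By complementary slackness, a constraint with positive slack has shadow price 0 → reactor time.

reactor time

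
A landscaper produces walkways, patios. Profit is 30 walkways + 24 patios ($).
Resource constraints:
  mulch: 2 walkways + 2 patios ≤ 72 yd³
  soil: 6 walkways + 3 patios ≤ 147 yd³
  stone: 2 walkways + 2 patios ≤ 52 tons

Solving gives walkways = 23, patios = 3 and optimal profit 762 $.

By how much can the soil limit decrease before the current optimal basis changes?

69

Binding constraints: soil, stone. The basis is B = [[6,3],[2,2]] with det 6.
Per unit decrease in soil, x* moves by d = (-0.3333, 0.3333).
The basis stays optimal until walkways reaches 0; allowable decrease = 69 yd³.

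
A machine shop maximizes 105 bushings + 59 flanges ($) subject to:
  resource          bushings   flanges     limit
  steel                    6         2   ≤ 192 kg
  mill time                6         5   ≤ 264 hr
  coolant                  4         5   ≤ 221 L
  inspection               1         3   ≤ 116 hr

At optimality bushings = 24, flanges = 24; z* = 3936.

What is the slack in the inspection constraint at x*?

20

inspection used = 1·24 + 3·24 = 96; slack = 116 − 96 = 20.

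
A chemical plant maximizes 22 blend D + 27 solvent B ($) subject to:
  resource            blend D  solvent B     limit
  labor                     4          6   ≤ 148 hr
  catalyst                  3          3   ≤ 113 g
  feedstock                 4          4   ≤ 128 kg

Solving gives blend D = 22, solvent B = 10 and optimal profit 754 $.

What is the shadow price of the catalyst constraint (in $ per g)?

Binding: labor and feedstock. Non-binding: catalyst (17 unused).
Slack constraints have shadow price 0 (complementary slackness).
Dual feasibility on the basic columns requires 4·y_labor + 4·y_feedstock = 22, 6·y_labor + 4·y_feedstock = 27.
Solving: y_labor = 2.5, y_feedstock = 3.
Shadow price of catalyst = 0.

0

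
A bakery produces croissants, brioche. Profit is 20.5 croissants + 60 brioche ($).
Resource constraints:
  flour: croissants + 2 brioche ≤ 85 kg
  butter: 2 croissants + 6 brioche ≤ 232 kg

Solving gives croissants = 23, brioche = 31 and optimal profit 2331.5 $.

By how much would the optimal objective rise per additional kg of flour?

Check each constraint at x*: flour 85/85 (tight); butter 232/232 (tight).
The binding rows give the dual system: 1·y_flour + 2·y_butter = 20.5 and 2·y_flour + 6·y_butter = 60.
Solving: y_flour = 1.5, y_butter = 9.5.
Shadow price of flour = 1.5.

1.5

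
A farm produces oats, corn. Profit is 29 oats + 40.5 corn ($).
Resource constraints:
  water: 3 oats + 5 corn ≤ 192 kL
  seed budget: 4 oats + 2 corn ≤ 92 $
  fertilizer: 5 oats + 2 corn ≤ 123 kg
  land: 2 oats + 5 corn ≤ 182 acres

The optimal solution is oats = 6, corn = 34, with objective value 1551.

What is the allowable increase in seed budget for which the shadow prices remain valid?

12.8

Binding constraints: seed budget, land. The basis is B = [[4,2],[2,5]] with det 16.
Per unit increase in seed budget, x* moves by d = (0.3125, -0.125).
The basis stays optimal until water becomes binding; allowable increase = 12.8 $.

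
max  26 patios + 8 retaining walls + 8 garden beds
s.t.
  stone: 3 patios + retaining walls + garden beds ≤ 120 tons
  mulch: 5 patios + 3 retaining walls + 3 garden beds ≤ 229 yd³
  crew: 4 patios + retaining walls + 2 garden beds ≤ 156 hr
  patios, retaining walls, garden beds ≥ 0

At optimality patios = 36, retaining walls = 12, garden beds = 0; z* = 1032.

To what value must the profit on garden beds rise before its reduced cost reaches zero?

10

At the optimum: stone uses 120 of 120 (binding); mulch uses 216 of 229 (slack = 13); crew uses 156 of 156 (binding).
Slack constraints have shadow price 0 (complementary slackness).
Dual feasibility on the basic columns requires 3·y_stone + 4·y_crew = 26, 1·y_stone + 1·y_crew = 8.
This yields shadow prices y_stone = 6, y_crew = 2.
garden beds enters the basis when its profit ≥ yᵀa₃ = 6·1 + 2·2 = 10.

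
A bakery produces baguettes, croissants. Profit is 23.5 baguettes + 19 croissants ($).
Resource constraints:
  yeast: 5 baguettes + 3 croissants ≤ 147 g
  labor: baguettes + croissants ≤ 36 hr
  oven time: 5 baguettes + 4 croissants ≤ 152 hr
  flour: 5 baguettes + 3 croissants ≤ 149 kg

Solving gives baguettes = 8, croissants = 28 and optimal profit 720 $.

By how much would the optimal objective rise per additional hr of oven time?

4.5

At the optimum: yeast uses 124 of 147 (slack = 23); labor uses 36 of 36 (binding); oven time uses 152 of 152 (binding); flour uses 124 of 149 (slack = 25).
Slack constraints have shadow price 0 (complementary slackness).
Dual feasibility on the basic columns requires 1·y_labor + 5·y_oven time = 23.5, 1·y_labor + 4·y_oven time = 19.
This yields shadow prices y_labor = 1, y_oven time = 4.5.
Shadow price of oven time = 4.5.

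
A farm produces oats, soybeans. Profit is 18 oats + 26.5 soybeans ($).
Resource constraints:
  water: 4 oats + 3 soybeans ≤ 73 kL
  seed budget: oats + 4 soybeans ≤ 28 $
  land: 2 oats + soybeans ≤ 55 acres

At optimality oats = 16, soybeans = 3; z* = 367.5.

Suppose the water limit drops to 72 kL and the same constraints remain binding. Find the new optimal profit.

Binding: water and seed budget. Non-binding: land (20 unused).
By complementary slackness, y = 0 for the non-binding constraint.
Dual feasibility on the basic columns requires 4·y_water + 1·y_seed budget = 18, 3·y_water + 4·y_seed budget = 26.5.
This yields shadow prices y_water = 3.5, y_seed budget = 4.
Δz = y_water·Δb = 3.5 × (-1) = -3.5, so new z* = 367.5 − 3.5 = 364.

364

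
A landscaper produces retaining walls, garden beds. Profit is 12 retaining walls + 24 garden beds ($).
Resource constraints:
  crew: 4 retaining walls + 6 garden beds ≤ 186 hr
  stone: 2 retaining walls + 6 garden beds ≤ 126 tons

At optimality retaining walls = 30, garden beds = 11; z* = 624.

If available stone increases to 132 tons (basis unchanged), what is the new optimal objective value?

636

Both crew and stone are binding at x*.
The binding rows give the dual system: 4·y_crew + 2·y_stone = 12 and 6·y_crew + 6·y_stone = 24.
This yields shadow prices y_crew = 2, y_stone = 2.
Δz = y_stone·Δb = 2 × (6) = 12, so new z* = 624 + 12 = 636.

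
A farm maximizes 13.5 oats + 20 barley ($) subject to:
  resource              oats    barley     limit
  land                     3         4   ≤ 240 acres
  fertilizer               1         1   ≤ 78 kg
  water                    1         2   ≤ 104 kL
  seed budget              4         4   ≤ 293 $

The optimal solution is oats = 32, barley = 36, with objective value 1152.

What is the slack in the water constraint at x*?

0

water used = 1·32 + 2·36 = 104; slack = 104 − 104 = 0.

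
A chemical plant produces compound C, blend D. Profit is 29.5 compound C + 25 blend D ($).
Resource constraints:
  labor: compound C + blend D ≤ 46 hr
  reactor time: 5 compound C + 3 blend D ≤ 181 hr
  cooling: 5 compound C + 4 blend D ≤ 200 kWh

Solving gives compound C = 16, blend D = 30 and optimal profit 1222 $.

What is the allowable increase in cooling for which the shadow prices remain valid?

Binding constraints: labor, cooling. The basis is B = [[1,1],[5,4]] with det -1.
Per unit increase in cooling, x* moves by d = (1, -1).
The basis stays optimal until reactor time becomes binding; allowable increase = 5.5 kWh.

5.5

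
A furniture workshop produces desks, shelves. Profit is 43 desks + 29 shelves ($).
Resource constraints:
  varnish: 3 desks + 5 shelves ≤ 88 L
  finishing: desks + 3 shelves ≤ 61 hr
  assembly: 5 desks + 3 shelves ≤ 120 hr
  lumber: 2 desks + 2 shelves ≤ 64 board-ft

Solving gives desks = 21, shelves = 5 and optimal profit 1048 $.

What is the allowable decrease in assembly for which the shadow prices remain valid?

67.2

Binding constraints: varnish, assembly. The basis is B = [[3,5],[5,3]] with det -16.
Per unit decrease in assembly, x* moves by d = (-0.3125, 0.1875).
The basis stays optimal until desks reaches 0; allowable decrease = 67.2 hr.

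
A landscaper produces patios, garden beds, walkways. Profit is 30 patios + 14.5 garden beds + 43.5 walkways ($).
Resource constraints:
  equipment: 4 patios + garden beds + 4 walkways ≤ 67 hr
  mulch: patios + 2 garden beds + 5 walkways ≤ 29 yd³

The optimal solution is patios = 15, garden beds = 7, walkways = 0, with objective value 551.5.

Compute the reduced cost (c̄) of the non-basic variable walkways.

At the optimum: equipment uses 67 of 67 (binding); mulch uses 29 of 29 (binding).
From A_Bᵀ y = c: 4·y_equipment + 1·y_mulch = 30; 1·y_equipment + 2·y_mulch = 14.5.
Solving: y_equipment = 6.5, y_mulch = 4.
Reduced cost of walkways: c₃ − yᵀa₃ = 43.5 − (6.5·4 + 4·5) = 43.5 − 46 = -2.5.

-2.5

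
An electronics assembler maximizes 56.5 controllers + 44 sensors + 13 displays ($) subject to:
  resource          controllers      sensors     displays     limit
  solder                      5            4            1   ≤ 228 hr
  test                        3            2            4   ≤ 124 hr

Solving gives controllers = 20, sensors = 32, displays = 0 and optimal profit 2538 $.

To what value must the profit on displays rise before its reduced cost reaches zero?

Check each constraint at x*: solder 228/228 (tight); test 124/124 (tight).
From A_Bᵀ y = c: 5·y_solder + 3·y_test = 56.5; 4·y_solder + 2·y_test = 44.
Solving: y_solder = 9.5, y_test = 3.
displays enters the basis when its profit ≥ yᵀa₃ = 9.5·1 + 3·4 = 21.5.

21.5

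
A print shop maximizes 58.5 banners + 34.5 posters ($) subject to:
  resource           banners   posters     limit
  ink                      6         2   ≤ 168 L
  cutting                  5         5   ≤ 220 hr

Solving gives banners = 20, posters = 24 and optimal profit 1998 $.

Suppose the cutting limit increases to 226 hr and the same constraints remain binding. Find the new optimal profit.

Check each constraint at x*: ink 168/168 (tight); cutting 220/220 (tight).
From A_Bᵀ y = c: 6·y_ink + 5·y_cutting = 58.5; 2·y_ink + 5·y_cutting = 34.5.
This yields shadow prices y_ink = 6, y_cutting = 4.5.
Δz = y_cutting·Δb = 4.5 × (6) = 27, so new z* = 1998 + 27 = 2025.

2025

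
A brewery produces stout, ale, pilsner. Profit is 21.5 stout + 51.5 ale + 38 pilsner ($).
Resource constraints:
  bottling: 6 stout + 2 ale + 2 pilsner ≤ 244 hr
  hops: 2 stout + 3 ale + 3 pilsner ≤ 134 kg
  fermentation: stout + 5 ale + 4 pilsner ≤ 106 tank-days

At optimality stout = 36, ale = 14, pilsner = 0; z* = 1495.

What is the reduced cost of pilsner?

-4

Binding: bottling and fermentation. Non-binding: hops (20 unused).
Since hops is not tight, its dual is 0.
From A_Bᵀ y = c: 6·y_bottling + 1·y_fermentation = 21.5; 2·y_bottling + 5·y_fermentation = 51.5.
This yields shadow prices y_bottling = 2, y_fermentation = 9.5.
Reduced cost of pilsner: c₃ − yᵀa₃ = 38 − (2·2 + 9.5·4) = 38 − 42 = -4.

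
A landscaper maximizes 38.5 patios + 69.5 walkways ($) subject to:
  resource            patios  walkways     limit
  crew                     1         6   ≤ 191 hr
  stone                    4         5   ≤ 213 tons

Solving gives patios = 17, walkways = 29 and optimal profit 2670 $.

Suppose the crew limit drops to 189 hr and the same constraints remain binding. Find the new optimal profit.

2661

Both crew and stone are binding at x*.
From A_Bᵀ y = c: 1·y_crew + 4·y_stone = 38.5; 6·y_crew + 5·y_stone = 69.5.
→ y_crew = 4.5 and y_stone = 8.5.
Δz = y_crew·Δb = 4.5 × (-2) = -9, so new z* = 2670 − 9 = 2661.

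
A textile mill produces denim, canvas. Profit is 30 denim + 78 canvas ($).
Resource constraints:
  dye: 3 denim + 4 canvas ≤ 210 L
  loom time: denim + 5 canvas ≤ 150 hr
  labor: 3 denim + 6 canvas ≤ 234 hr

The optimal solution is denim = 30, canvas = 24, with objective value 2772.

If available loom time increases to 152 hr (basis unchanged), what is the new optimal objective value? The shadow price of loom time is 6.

2784

Δb = 2, so new z* = 2772 + (6)·(2) = 2772 + 12 = 2784.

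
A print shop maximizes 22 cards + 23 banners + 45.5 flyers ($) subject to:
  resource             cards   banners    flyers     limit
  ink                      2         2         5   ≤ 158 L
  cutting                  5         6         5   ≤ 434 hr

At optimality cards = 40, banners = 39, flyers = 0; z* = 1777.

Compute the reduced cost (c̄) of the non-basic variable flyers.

-2

At the optimum: ink uses 158 of 158 (binding); cutting uses 434 of 434 (binding).
The binding rows give the dual system: 2·y_ink + 5·y_cutting = 22 and 2·y_ink + 6·y_cutting = 23.
Solving: y_ink = 8.5, y_cutting = 1.
Reduced cost of flyers: c₃ − yᵀa₃ = 45.5 − (8.5·5 + 1·5) = 45.5 − 47.5 = -2.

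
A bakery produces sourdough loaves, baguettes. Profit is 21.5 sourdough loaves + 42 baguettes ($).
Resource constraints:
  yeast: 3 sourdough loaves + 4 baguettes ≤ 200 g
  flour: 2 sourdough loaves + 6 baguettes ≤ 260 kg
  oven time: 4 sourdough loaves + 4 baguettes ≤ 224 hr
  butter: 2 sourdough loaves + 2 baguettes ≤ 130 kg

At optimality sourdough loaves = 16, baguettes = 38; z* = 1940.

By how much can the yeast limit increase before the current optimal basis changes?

5

Binding constraints: yeast, flour. The basis is B = [[3,4],[2,6]] with det 10.
Per unit increase in yeast, x* moves by d = (0.6, -0.2).
The basis stays optimal until oven time becomes binding; allowable increase = 5 g.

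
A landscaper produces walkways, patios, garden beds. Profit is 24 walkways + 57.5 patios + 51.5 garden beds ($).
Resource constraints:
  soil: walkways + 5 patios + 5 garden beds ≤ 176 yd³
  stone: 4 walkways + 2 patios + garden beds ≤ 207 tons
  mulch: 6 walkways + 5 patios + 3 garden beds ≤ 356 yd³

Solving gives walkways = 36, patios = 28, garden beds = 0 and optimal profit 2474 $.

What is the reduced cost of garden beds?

Binding: soil and mulch. Non-binding: stone (7 unused).
Slack constraints have shadow price 0 (complementary slackness).
The binding rows give the dual system: 1·y_soil + 6·y_mulch = 24 and 5·y_soil + 5·y_mulch = 57.5.
This yields shadow prices y_soil = 9, y_mulch = 2.5.
Reduced cost of garden beds: c₃ − yᵀa₃ = 51.5 − (9·5 + 2.5·3) = 51.5 − 52.5 = -1.

-1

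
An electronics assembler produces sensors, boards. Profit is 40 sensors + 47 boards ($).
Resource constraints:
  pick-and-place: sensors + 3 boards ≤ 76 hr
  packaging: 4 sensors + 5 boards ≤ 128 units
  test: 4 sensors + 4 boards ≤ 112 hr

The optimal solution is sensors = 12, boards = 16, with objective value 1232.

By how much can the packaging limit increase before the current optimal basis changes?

Binding constraints: packaging, test. The basis is B = [[4,5],[4,4]] with det -4.
Per unit increase in packaging, x* moves by d = (-1, 1).
The basis stays optimal until pick-and-place becomes binding; allowable increase = 8 units.

8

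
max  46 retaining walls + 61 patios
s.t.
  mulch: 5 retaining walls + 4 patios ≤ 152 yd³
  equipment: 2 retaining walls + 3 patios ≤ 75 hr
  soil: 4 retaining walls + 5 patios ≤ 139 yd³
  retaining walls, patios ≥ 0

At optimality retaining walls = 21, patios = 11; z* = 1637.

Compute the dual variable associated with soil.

Check each constraint at x*: mulch 149/152 (slack 3); equipment 75/75 (tight); soil 139/139 (tight).
Slack constraints have shadow price 0 (complementary slackness).
The binding rows give the dual system: 2·y_equipment + 4·y_soil = 46 and 3·y_equipment + 5·y_soil = 61.
→ y_equipment = 7 and y_soil = 8.
Shadow price of soil = 8.

8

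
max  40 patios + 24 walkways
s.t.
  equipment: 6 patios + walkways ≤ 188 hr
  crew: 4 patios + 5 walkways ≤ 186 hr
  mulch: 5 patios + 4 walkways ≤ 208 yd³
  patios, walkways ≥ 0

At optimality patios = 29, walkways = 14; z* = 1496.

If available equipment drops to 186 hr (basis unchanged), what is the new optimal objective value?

Check each constraint at x*: equipment 188/188 (tight); crew 186/186 (tight); mulch 201/208 (slack 7).
Slack constraints have shadow price 0 (complementary slackness).
From A_Bᵀ y = c: 6·y_equipment + 4·y_crew = 40; 1·y_equipment + 5·y_crew = 24.
→ y_equipment = 4 and y_crew = 4.
Δz = y_equipment·Δb = 4 × (-2) = -8, so new z* = 1496 − 8 = 1488.

1488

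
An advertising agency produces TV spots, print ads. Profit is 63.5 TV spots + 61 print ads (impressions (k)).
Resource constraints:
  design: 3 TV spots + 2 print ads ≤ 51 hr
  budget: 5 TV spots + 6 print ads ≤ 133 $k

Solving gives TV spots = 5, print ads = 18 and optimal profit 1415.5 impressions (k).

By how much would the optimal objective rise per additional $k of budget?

Check each constraint at x*: design 51/51 (tight); budget 133/133 (tight).
Dual feasibility on the basic columns requires 3·y_design + 5·y_budget = 63.5, 2·y_design + 6·y_budget = 61.
Solving: y_design = 9.5, y_budget = 7.
Shadow price of budget = 7.

7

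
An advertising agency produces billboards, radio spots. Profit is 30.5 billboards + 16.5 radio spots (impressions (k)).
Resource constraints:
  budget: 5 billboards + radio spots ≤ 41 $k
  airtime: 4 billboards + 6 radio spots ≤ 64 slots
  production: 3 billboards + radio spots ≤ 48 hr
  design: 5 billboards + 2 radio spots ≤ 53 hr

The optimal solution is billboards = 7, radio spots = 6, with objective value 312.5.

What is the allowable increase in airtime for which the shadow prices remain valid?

31.2

Binding constraints: budget, airtime. The basis is B = [[5,1],[4,6]] with det 26.
Per unit increase in airtime, x* moves by d = (-0.0385, 0.1923).
The basis stays optimal until design becomes binding; allowable increase = 31.2 slots.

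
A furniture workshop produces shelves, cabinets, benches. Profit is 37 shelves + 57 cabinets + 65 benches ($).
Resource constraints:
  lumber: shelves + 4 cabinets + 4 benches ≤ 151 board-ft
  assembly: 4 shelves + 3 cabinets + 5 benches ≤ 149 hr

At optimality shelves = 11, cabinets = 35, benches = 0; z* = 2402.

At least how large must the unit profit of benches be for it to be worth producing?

Check each constraint at x*: lumber 151/151 (tight); assembly 149/149 (tight).
Dual feasibility on the basic columns requires 1·y_lumber + 4·y_assembly = 37, 4·y_lumber + 3·y_assembly = 57.
→ y_lumber = 9 and y_assembly = 7.
benches enters the basis when its profit ≥ yᵀa₃ = 9·4 + 7·5 = 71.

71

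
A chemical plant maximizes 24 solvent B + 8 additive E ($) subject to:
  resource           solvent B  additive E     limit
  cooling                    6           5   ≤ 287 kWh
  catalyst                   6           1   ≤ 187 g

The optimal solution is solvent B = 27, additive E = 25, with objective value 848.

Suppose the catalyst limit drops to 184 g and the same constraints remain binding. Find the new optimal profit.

839

Both cooling and catalyst are binding at x*.
The binding rows give the dual system: 6·y_cooling + 6·y_catalyst = 24 and 5·y_cooling + 1·y_catalyst = 8.
This yields shadow prices y_cooling = 1, y_catalyst = 3.
Δz = y_catalyst·Δb = 3 × (-3) = -9, so new z* = 848 − 9 = 839.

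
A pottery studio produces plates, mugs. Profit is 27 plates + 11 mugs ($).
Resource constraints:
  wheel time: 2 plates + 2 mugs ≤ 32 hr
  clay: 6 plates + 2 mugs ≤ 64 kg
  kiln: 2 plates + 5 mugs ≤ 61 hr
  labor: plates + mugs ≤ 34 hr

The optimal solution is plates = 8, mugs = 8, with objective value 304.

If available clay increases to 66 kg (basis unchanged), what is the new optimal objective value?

312

Check each constraint at x*: wheel time 32/32 (tight); clay 64/64 (tight); kiln 56/61 (slack 5); labor 16/34 (slack 18).
By complementary slackness, y = 0 for the non-binding constraints.
From A_Bᵀ y = c: 2·y_wheel time + 6·y_clay = 27; 2·y_wheel time + 2·y_clay = 11.
→ y_wheel time = 1.5 and y_clay = 4.
Δz = y_clay·Δb = 4 × (2) = 8, so new z* = 304 + 8 = 312.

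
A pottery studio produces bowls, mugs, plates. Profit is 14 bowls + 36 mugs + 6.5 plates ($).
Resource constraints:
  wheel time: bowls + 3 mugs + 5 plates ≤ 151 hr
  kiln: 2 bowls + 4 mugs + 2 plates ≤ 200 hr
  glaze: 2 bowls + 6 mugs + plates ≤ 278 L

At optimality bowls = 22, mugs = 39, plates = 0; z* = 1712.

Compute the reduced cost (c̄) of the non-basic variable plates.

At the optimum: wheel time uses 139 of 151 (slack = 12); kiln uses 200 of 200 (binding); glaze uses 278 of 278 (binding).
Slack constraints have shadow price 0 (complementary slackness).
Dual feasibility on the basic columns requires 2·y_kiln + 2·y_glaze = 14, 4·y_kiln + 6·y_glaze = 36.
Solving: y_kiln = 3, y_glaze = 4.
Reduced cost of plates: c₃ − yᵀa₃ = 6.5 − (3·2 + 4·1) = 6.5 − 10 = -3.5.

-3.5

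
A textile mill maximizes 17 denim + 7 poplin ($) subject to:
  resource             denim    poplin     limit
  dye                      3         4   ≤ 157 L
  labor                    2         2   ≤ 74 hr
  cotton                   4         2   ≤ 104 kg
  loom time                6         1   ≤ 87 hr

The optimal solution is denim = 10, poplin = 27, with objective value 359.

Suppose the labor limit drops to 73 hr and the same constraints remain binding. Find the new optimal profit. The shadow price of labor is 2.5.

Δb = -1, so new z* = 359 + (2.5)·(-1) = 359 − 2.5 = 356.5.

356.5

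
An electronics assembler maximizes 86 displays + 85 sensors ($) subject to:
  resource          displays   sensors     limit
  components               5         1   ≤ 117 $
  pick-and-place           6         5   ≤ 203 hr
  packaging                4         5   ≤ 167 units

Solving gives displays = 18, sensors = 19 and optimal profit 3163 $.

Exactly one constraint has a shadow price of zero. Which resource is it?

components

components: 109/117 (slack 8)
pick-and-place: 203/203 (binding)
packaging: 167/167 (binding)
By complementary slackness, a constraint with positive slack has shadow price 0 → components.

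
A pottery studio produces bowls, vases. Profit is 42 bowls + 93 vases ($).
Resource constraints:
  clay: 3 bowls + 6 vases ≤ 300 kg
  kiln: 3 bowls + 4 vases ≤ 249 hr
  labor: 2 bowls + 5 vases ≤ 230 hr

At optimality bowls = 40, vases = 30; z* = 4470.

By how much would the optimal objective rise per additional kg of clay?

8

Binding: clay and labor. Non-binding: kiln (9 unused).
Since kiln is not tight, its dual is 0.
Dual feasibility on the basic columns requires 3·y_clay + 2·y_labor = 42, 6·y_clay + 5·y_labor = 93.
→ y_clay = 8 and y_labor = 9.
Shadow price of clay = 8.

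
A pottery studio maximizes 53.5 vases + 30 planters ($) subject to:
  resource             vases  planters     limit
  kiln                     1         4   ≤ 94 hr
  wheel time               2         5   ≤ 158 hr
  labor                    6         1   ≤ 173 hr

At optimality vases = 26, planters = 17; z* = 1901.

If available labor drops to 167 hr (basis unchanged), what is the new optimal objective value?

1853

Binding: kiln and labor. Non-binding: wheel time (21 unused).
Slack constraints have shadow price 0 (complementary slackness).
Dual feasibility on the basic columns requires 1·y_kiln + 6·y_labor = 53.5, 4·y_kiln + 1·y_labor = 30.
This yields shadow prices y_kiln = 5.5, y_labor = 8.
Δz = y_labor·Δb = 8 × (-6) = -48, so new z* = 1901 − 48 = 1853.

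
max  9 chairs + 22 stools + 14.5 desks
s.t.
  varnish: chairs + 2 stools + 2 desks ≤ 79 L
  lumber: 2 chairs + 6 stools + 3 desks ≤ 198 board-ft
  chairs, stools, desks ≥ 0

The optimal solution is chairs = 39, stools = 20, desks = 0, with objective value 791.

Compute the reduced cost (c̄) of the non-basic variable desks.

-1.5

Both varnish and lumber are binding at x*.
The binding rows give the dual system: 1·y_varnish + 2·y_lumber = 9 and 2·y_varnish + 6·y_lumber = 22.
Solving: y_varnish = 5, y_lumber = 2.
Reduced cost of desks: c₃ − yᵀa₃ = 14.5 − (5·2 + 2·3) = 14.5 − 16 = -1.5.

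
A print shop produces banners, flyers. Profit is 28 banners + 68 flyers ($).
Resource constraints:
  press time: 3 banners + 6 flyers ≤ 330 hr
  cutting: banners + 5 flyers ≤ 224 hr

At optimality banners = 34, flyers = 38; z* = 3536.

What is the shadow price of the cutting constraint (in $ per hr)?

Check each constraint at x*: press time 330/330 (tight); cutting 224/224 (tight).
From A_Bᵀ y = c: 3·y_press time + 1·y_cutting = 28; 6·y_press time + 5·y_cutting = 68.
Solving: y_press time = 8, y_cutting = 4.
Shadow price of cutting = 4.

4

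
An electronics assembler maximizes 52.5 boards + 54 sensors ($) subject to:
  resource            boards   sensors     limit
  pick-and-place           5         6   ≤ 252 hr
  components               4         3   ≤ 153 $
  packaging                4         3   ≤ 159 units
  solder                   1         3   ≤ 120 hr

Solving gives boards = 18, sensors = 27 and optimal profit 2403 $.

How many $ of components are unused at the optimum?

components used = 4·18 + 3·27 = 153; slack = 153 − 153 = 0.

0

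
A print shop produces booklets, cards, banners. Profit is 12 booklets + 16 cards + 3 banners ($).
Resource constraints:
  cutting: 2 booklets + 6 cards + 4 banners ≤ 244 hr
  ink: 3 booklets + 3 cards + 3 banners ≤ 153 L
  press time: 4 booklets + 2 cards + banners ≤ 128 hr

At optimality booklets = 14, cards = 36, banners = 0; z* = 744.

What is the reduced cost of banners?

Binding: cutting and press time. Non-binding: ink (3 unused).
By complementary slackness, y = 0 for the non-binding constraint.
From A_Bᵀ y = c: 2·y_cutting + 4·y_press time = 12; 6·y_cutting + 2·y_press time = 16.
Solving: y_cutting = 2, y_press time = 2.
Reduced cost of banners: c₃ − yᵀa₃ = 3 − (2·4 + 2·1) = 3 − 10 = -7.

-7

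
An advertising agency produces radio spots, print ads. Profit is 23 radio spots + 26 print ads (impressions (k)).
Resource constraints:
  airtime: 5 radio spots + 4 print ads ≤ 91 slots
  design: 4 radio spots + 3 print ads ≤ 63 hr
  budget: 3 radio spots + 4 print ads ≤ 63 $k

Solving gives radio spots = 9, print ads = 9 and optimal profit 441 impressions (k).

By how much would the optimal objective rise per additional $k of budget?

5

Binding: design and budget. Non-binding: airtime (10 unused).
Slack constraints have shadow price 0 (complementary slackness).
The binding rows give the dual system: 4·y_design + 3·y_budget = 23 and 3·y_design + 4·y_budget = 26.
→ y_design = 2 and y_budget = 5.
Shadow price of budget = 5.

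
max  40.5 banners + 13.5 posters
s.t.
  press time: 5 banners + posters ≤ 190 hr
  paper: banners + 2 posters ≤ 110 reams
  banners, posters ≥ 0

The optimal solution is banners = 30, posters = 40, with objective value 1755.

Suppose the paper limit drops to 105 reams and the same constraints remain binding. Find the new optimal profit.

Check each constraint at x*: press time 190/190 (tight); paper 110/110 (tight).
The binding rows give the dual system: 5·y_press time + 1·y_paper = 40.5 and 1·y_press time + 2·y_paper = 13.5.
Solving: y_press time = 7.5, y_paper = 3.
Δz = y_paper·Δb = 3 × (-5) = -15, so new z* = 1755 − 15 = 1740.

1740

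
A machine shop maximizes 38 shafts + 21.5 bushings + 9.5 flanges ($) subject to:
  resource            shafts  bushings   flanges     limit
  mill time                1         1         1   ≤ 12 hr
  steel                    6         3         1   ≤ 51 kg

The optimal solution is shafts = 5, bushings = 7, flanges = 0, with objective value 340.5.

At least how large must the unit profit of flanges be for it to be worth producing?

10.5

Check each constraint at x*: mill time 12/12 (tight); steel 51/51 (tight).
From A_Bᵀ y = c: 1·y_mill time + 6·y_steel = 38; 1·y_mill time + 3·y_steel = 21.5.
This yields shadow prices y_mill time = 5, y_steel = 5.5.
flanges enters the basis when its profit ≥ yᵀa₃ = 5·1 + 5.5·1 = 10.5.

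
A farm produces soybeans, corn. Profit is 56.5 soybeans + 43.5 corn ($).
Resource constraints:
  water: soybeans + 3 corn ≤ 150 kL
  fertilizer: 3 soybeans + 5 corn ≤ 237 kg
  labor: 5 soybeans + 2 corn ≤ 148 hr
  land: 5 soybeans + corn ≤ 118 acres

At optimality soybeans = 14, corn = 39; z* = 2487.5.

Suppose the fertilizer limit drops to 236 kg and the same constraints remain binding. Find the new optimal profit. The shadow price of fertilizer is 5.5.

2482

Δb = -1, so new z* = 2487.5 + (5.5)·(-1) = 2487.5 − 5.5 = 2482.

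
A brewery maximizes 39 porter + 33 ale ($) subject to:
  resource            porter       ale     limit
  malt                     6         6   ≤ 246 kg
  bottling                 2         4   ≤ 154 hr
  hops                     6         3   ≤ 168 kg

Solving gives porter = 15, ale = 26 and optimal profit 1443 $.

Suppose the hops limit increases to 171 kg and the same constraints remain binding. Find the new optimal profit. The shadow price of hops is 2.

1449

Δb = 3, so new z* = 1443 + (2)·(3) = 1443 + 6 = 1449.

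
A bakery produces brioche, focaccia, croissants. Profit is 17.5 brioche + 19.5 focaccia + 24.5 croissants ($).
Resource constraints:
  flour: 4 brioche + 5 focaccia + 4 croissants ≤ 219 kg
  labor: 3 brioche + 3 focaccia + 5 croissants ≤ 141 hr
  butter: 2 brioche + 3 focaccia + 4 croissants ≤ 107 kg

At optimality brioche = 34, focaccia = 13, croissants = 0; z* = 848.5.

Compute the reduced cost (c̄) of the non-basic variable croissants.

At the optimum: flour uses 201 of 219 (slack = 18); labor uses 141 of 141 (binding); butter uses 107 of 107 (binding).
Since flour is not tight, its dual is 0.
From A_Bᵀ y = c: 3·y_labor + 2·y_butter = 17.5; 3·y_labor + 3·y_butter = 19.5.
→ y_labor = 4.5 and y_butter = 2.
Reduced cost of croissants: c₃ − yᵀa₃ = 24.5 − (4.5·5 + 2·4) = 24.5 − 30.5 = -6.

-6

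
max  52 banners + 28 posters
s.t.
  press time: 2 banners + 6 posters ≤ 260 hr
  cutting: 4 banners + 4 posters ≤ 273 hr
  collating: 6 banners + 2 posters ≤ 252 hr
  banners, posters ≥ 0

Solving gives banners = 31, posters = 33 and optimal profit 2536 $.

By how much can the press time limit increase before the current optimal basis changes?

Binding constraints: press time, collating. The basis is B = [[2,6],[6,2]] with det -32.
Per unit increase in press time, x* moves by d = (-0.0625, 0.1875).
The basis stays optimal until cutting becomes binding; allowable increase = 34 hr.

34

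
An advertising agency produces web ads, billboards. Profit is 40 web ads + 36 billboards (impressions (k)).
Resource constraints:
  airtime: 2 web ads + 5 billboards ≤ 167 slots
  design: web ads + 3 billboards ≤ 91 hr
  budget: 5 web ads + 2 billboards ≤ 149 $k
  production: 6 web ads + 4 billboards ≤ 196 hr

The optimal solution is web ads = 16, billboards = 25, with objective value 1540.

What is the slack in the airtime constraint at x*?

airtime used = 2·16 + 5·25 = 157; slack = 167 − 157 = 10.

10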